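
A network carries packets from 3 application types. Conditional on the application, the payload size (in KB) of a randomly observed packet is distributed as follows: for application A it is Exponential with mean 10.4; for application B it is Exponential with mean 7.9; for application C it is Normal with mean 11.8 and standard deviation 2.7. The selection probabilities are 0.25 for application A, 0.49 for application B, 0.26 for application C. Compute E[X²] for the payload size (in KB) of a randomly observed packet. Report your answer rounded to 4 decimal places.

153.3396

For each component E[X²] = Var + (mean)², giving A: 216.32; B: 124.82; C: 146.53.
Overall E[X²] = 0.25·216.32 + 0.49·124.82 + 0.26·146.53 = 153.34.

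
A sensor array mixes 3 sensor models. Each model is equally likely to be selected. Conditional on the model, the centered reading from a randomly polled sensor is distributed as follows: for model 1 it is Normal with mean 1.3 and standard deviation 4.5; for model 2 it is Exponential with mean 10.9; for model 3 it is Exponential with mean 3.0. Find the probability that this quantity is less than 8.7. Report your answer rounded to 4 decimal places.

Conditional on each model, P(X < 8.7): 1: 0.949958; 2: 0.549846; 3: 0.944977.
By total probability, P(X < 8.7) = 0.333333·0.949958 + 0.333333·0.549846 + 0.333333·0.944977 = 0.814927.

0.8149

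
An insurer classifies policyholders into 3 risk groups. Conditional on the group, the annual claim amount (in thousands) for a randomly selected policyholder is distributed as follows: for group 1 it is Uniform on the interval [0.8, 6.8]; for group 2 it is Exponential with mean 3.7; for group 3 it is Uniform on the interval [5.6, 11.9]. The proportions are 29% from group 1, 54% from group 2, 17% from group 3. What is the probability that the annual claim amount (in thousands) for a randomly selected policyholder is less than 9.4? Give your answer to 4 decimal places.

Conditional on each group, P(X < 9.4): 1: 1; 2: 0.921176; 3: 0.603175.
By total probability, P(X < 9.4) = 0.29·1 + 0.54·0.921176 + 0.17·0.603175 = 0.889975.

0.8900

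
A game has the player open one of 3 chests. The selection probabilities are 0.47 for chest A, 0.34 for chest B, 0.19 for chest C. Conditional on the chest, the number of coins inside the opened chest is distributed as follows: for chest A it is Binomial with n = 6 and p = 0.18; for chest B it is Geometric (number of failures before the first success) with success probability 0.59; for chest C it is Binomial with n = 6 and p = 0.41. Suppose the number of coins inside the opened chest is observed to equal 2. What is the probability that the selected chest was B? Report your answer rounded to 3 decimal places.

Likelihoods P(X=2 | ·): A: 0.219731; B: 0.099179; C: 0.305539.
Posterior ∝ prior × likelihood. Numerator for B: 0.34·0.099179 = 0.0337209.
Normalizing constant: 0.47·0.219731 + 0.34·0.099179 + 0.19·0.305539 = 0.195047.
P(B | observation) = 0.0337209 / 0.195047 = 0.172886.

0.173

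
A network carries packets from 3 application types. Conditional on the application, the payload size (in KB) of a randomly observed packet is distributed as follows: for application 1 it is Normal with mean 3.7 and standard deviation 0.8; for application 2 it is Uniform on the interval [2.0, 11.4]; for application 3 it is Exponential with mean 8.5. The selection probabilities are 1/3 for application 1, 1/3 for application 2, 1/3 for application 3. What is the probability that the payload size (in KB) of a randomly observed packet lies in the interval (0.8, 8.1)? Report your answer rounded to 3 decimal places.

0.724

Conditional on each application, P(0.8 < X < 8.1): 1: 0.999856; 2: 0.648936; 3: 0.52457.
By total probability, P(0.8 < X < 8.1) = 0.333333·0.999856 + 0.333333·0.648936 + 0.333333·0.52457 = 0.724454.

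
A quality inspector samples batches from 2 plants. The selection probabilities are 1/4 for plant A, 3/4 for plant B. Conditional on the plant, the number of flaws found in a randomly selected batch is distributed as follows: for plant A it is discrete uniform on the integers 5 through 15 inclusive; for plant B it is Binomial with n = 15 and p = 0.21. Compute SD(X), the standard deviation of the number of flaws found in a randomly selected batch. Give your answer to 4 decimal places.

Per component, A: μ=10, E[X²]=110; B: μ=3.15, E[X²]=12.411.
E[X] = 0.25·10 + 0.75·3.15 = 4.8625.
E[X²] = 0.25·110 + 0.75·12.411 = 36.8083.
Var(X) = E[X²] − (E[X])² = 36.8083 − 23.6439 = 13.1643.
SD(X) = √13.1643 = 3.62827.

3.6283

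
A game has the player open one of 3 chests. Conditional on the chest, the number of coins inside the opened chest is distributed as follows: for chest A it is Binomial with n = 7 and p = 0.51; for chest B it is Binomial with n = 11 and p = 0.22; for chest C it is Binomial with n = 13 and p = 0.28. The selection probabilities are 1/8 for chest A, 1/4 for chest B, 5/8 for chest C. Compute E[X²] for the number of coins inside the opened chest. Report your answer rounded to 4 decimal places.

For each component E[X²] = Var + (mean)², giving A: 14.4942; B: 7.744; C: 15.8704.
Overall E[X²] = 0.125·14.4942 + 0.25·7.744 + 0.625·15.8704 = 13.6668.

13.6668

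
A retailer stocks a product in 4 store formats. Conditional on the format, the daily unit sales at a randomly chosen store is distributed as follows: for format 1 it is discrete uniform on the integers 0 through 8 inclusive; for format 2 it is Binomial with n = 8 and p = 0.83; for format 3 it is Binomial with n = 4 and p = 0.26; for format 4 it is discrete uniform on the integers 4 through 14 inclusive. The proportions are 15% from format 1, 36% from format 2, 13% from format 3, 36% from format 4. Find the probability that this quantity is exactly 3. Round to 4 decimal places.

0.0251

Conditional on each format, P(X = 3): 1: 0.111111; 2: 0.00454639; 3: 0.052025; 4: 0.
By total probability, P(X = 3) = 0.15·0.111111 + 0.36·0.00454639 + 0.13·0.052025 + 0.36·0 = 0.0250666.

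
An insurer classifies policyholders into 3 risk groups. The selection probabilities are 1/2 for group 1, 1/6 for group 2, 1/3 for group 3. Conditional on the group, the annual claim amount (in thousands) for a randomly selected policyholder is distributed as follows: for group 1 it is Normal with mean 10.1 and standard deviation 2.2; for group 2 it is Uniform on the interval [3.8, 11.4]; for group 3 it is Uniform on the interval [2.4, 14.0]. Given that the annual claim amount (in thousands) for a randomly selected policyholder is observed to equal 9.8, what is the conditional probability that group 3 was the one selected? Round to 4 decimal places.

Likelihoods f(9.8 | ·): 1: 0.179659; 2: 0.131579; 3: 0.0862069.
Posterior ∝ prior × likelihood. Numerator for 3: 0.333333·0.0862069 = 0.0287356.
Normalizing constant: 0.5·0.179659 + 0.166667·0.131579 + 0.333333·0.0862069 = 0.140495.
P(3 | observation) = 0.0287356 / 0.140495 = 0.204531.

0.2045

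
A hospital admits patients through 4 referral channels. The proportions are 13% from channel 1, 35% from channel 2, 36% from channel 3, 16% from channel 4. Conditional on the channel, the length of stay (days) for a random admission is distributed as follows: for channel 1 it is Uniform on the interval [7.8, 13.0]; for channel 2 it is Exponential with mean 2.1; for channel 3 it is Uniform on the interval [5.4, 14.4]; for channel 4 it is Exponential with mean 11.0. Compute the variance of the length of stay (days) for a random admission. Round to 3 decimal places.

Per component, 1: μ=10.4, E[X²]=110.413; 2: μ=2.1, E[X²]=8.82; 3: μ=9.9, E[X²]=104.76; 4: μ=11, E[X²]=242.
E[X] = 0.13·10.4 + 0.35·2.1 + 0.36·9.9 + 0.16·11 = 7.411.
E[X²] = 0.13·110.413 + 0.35·8.82 + 0.36·104.76 + 0.16·242 = 93.8743.
Var(X) = E[X²] − (E[X])² = 93.8743 − 54.9229 = 38.9514.

38.951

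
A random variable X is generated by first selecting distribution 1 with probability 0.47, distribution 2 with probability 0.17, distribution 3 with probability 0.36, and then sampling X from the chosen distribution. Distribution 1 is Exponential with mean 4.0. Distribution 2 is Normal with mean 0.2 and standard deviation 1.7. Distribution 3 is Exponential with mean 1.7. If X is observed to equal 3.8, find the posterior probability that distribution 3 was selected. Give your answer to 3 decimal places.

0.313

Likelihoods f(3.8 | ·): 1: 0.0966853; 2: 0.0249276; 3: 0.062918.
Posterior ∝ prior × likelihood. Numerator for 3: 0.36·0.062918 = 0.0226505.
Normalizing constant: 0.47·0.0966853 + 0.17·0.0249276 + 0.36·0.062918 = 0.0723302.
P(3 | observation) = 0.0226505 / 0.0723302 = 0.313154.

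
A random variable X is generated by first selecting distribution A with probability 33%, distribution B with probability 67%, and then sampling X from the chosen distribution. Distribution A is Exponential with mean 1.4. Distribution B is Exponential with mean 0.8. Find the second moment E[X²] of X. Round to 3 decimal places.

2.151

For each component E[X²] = Var + (mean)², giving A: 3.92; B: 1.28.
Overall E[X²] = 0.33·3.92 + 0.67·1.28 = 2.1512.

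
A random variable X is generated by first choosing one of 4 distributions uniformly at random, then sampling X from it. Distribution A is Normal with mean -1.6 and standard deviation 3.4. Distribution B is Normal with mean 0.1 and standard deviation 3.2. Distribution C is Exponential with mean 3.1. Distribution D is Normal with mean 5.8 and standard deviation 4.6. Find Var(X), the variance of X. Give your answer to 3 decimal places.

21.175

Per component, A: μ=-1.6, E[X²]=14.12; B: μ=0.1, E[X²]=10.25; C: μ=3.1, E[X²]=19.22; D: μ=5.8, E[X²]=54.8.
E[X] = 0.25·-1.6 + 0.25·0.1 + 0.25·3.1 + 0.25·5.8 = 1.85.
E[X²] = 0.25·14.12 + 0.25·10.25 + 0.25·19.22 + 0.25·54.8 = 24.5975.
Var(X) = E[X²] − (E[X])² = 24.5975 − 3.4225 = 21.175.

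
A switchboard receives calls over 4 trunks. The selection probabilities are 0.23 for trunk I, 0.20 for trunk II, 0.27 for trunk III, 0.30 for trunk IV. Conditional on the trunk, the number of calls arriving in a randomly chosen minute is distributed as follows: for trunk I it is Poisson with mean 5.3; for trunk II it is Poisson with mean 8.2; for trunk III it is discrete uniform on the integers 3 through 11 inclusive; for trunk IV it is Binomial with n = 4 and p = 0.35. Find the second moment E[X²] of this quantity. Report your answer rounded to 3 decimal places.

38.659

For each component E[X²] = Var + (mean)², giving I: 33.39; II: 75.44; III: 55.6667; IV: 2.87.
Overall E[X²] = 0.23·33.39 + 0.2·75.44 + 0.27·55.6667 + 0.3·2.87 = 38.6587.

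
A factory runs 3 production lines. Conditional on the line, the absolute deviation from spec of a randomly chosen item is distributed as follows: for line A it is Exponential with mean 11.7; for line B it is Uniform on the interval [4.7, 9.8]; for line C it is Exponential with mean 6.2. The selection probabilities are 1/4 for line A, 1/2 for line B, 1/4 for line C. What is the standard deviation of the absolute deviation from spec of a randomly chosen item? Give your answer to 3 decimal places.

Per component, A: μ=11.7, E[X²]=273.78; B: μ=7.25, E[X²]=54.73; C: μ=6.2, E[X²]=76.88.
E[X] = 0.25·11.7 + 0.5·7.25 + 0.25·6.2 = 8.1.
E[X²] = 0.25·273.78 + 0.5·54.73 + 0.25·76.88 = 115.03.
Var(X) = E[X²] − (E[X])² = 115.03 − 65.61 = 49.42.
SD(X) = √49.42 = 7.02994.

7.030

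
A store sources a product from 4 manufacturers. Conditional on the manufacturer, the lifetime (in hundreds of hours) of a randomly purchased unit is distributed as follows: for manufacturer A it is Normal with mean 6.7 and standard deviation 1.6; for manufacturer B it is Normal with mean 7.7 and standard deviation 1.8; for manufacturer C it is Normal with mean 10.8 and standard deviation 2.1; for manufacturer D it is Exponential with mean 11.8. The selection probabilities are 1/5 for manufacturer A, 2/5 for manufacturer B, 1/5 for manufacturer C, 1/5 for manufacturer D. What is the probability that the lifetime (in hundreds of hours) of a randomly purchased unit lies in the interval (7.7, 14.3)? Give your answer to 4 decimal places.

0.4742

Conditional on each manufacturer, P(7.7 < X < 14.3): A: 0.265985; B: 0.499877; C: 0.882263; D: 0.223078.
By total probability, P(7.7 < X < 14.3) = 0.2·0.265985 + 0.4·0.499877 + 0.2·0.882263 + 0.2·0.223078 = 0.474216.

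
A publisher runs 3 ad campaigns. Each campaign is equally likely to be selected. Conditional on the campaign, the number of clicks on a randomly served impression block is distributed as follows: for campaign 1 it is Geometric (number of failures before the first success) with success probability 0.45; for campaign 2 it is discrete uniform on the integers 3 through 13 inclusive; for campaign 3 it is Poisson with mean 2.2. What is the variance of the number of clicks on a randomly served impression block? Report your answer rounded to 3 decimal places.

Per component, 1: μ=1.22222, E[X²]=4.20988; 2: μ=8, E[X²]=74; 3: μ=2.2, E[X²]=7.04.
E[X] = 0.333333·1.22222 + 0.333333·8 + 0.333333·2.2 = 3.80741.
E[X²] = 0.333333·4.20988 + 0.333333·74 + 0.333333·7.04 = 28.4166.
Var(X) = E[X²] − (E[X])² = 28.4166 − 14.4964 = 13.9203.

13.920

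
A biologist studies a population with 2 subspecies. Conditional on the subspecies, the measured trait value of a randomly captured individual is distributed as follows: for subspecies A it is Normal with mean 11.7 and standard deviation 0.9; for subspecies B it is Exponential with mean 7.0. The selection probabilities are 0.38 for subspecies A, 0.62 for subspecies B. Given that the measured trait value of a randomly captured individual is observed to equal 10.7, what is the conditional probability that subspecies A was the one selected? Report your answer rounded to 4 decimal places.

0.8255

Likelihoods f(10.7 | ·): A: 0.239103; B: 0.0309779.
Posterior ∝ prior × likelihood. Numerator for A: 0.38·0.239103 = 0.090859.
Normalizing constant: 0.38·0.239103 + 0.62·0.0309779 = 0.110065.
P(A | observation) = 0.090859 / 0.110065 = 0.825501.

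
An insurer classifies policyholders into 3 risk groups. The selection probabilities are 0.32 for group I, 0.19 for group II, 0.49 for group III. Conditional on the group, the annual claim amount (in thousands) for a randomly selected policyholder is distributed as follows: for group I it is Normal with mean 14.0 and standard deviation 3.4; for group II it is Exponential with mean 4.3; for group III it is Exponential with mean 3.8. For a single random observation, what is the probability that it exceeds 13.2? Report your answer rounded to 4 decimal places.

0.2138

Conditional on each group, P(X > 13.2): I: 0.59301; II: 0.046432; III: 0.0310026.
By total probability, P(X > 13.2) = 0.32·0.59301 + 0.19·0.046432 + 0.49·0.0310026 = 0.213776.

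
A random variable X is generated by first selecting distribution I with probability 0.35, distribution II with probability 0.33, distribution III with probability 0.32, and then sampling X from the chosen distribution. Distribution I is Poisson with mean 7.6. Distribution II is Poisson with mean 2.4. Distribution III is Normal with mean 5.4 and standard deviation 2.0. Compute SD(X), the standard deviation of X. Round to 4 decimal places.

3.0574

Per component, I: μ=7.6, E[X²]=65.36; II: μ=2.4, E[X²]=8.16; III: μ=5.4, E[X²]=33.16.
E[X] = 0.35·7.6 + 0.33·2.4 + 0.32·5.4 = 5.18.
E[X²] = 0.35·65.36 + 0.33·8.16 + 0.32·33.16 = 36.18.
Var(X) = E[X²] − (E[X])² = 36.18 − 26.8324 = 9.3476.
SD(X) = √9.3476 = 3.05738.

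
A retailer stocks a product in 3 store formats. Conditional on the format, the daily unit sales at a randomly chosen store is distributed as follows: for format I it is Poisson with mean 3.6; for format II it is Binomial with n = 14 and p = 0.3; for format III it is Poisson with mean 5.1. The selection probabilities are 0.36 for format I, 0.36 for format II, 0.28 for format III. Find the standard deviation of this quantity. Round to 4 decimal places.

Per component, I: μ=3.6, E[X²]=16.56; II: μ=4.2, E[X²]=20.58; III: μ=5.1, E[X²]=31.11.
E[X] = 0.36·3.6 + 0.36·4.2 + 0.28·5.1 = 4.236.
E[X²] = 0.36·16.56 + 0.36·20.58 + 0.28·31.11 = 22.0812.
Var(X) = E[X²] − (E[X])² = 22.0812 − 17.9437 = 4.1375.
SD(X) = √4.1375 = 2.03409.

2.0341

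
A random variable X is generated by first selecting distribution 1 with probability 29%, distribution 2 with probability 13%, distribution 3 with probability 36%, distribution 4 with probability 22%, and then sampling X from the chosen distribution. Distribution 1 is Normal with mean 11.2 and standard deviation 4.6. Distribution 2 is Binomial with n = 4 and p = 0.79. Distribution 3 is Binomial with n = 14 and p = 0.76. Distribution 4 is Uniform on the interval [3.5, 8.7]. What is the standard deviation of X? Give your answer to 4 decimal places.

Per component, 1: μ=11.2, E[X²]=146.6; 2: μ=3.16, E[X²]=10.6492; 3: μ=10.64, E[X²]=115.763; 4: μ=6.1, E[X²]=39.4633.
E[X] = 0.29·11.2 + 0.13·3.16 + 0.36·10.64 + 0.22·6.1 = 8.8312.
E[X²] = 0.29·146.6 + 0.13·10.6492 + 0.36·115.763 + 0.22·39.4633 = 94.2551.
Var(X) = E[X²] − (E[X])² = 94.2551 − 77.9901 = 16.265.
SD(X) = √16.265 = 4.03299.

4.0330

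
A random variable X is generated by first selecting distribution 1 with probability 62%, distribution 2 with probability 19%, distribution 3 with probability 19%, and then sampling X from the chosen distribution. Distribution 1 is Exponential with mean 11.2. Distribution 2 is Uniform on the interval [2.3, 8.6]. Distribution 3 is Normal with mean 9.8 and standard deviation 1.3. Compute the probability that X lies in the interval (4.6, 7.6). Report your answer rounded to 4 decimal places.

Conditional on each component, P(4.6 < X < 7.6): 1: 0.155835; 2: 0.47619; 3: 0.045262.
By total probability, P(4.6 < X < 7.6) = 0.62·0.155835 + 0.19·0.47619 + 0.19·0.045262 = 0.195694.

0.1957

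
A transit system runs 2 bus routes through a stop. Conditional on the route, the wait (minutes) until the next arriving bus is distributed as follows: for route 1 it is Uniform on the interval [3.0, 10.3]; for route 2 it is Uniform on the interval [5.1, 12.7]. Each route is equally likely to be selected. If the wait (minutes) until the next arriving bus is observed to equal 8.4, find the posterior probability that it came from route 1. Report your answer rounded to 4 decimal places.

Likelihoods f(8.4 | ·): 1: 0.136986; 2: 0.131579.
Posterior ∝ prior × likelihood. Numerator for 1: 0.5·0.136986 = 0.0684932.
Normalizing constant: 0.5·0.136986 + 0.5·0.131579 = 0.134283.
P(1 | observation) = 0.0684932 / 0.134283 = 0.510067.

0.5101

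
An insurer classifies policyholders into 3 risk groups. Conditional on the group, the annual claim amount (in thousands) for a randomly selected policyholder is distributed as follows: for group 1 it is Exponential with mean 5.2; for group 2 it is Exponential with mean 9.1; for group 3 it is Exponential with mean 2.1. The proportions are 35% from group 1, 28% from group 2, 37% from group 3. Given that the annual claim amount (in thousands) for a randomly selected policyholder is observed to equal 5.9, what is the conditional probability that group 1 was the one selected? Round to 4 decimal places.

0.4477

Likelihoods f(5.9 | ·): 1: 0.0618357; 2: 0.0574623; 3: 0.0286827.
Posterior ∝ prior × likelihood. Numerator for 1: 0.35·0.0618357 = 0.0216425.
Normalizing constant: 0.35·0.0618357 + 0.28·0.0574623 + 0.37·0.0286827 = 0.0483445.
P(1 | observation) = 0.0216425 / 0.0483445 = 0.447672.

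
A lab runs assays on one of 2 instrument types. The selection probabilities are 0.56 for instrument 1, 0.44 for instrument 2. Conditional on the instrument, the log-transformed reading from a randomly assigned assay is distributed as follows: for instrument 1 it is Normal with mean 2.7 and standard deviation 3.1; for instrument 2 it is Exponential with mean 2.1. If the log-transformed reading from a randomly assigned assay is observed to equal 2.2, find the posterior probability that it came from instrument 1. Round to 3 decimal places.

Likelihoods f(2.2 | ·): 1: 0.127028; 2: 0.167034.
Posterior ∝ prior × likelihood. Numerator for 1: 0.56·0.127028 = 0.0711357.
Normalizing constant: 0.56·0.127028 + 0.44·0.167034 = 0.144631.
P(1 | observation) = 0.0711357 / 0.144631 = 0.491843.

0.492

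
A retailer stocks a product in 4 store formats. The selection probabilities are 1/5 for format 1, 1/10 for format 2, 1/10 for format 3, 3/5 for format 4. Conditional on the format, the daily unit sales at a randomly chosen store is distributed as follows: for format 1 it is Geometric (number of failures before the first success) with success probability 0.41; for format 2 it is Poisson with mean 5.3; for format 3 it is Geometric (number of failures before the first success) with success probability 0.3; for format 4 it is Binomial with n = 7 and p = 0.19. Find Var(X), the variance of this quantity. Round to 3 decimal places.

Per component, 1: μ=1.43902, E[X²]=5.58061; 2: μ=5.3, E[X²]=33.39; 3: μ=2.33333, E[X²]=13.2222; 4: μ=1.33, E[X²]=2.8462.
E[X] = 0.2·1.43902 + 0.1·5.3 + 0.1·2.33333 + 0.6·1.33 = 1.84914.
E[X²] = 0.2·5.58061 + 0.1·33.39 + 0.1·13.2222 + 0.6·2.8462 = 7.48506.
Var(X) = E[X²] − (E[X])² = 7.48506 − 3.41931 = 4.06575.

4.066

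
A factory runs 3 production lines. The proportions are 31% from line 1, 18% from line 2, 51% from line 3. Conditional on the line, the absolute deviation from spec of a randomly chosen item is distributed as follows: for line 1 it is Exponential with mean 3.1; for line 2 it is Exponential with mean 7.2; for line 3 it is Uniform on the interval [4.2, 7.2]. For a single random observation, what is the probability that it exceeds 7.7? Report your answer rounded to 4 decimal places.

Conditional on each line, P(X > 7.7): 1: 0.0834197; 2: 0.343199; 3: 0.
By total probability, P(X > 7.7) = 0.31·0.0834197 + 0.18·0.343199 + 0.51·0 = 0.0876359.

0.0876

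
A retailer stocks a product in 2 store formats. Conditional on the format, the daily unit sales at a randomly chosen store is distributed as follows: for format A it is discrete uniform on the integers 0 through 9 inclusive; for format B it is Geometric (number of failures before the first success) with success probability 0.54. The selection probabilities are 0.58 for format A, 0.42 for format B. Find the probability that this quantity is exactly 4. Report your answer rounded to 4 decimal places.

0.0682

Conditional on each format, P(X = 4): A: 0.1; B: 0.0241783.
By total probability, P(X = 4) = 0.58·0.1 + 0.42·0.0241783 = 0.0681549.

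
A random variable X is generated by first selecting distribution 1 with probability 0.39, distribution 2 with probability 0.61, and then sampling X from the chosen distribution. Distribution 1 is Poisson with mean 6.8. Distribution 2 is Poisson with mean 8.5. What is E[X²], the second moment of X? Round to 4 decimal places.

For each component E[X²] = Var + (mean)², giving 1: 53.04; 2: 80.75.
Overall E[X²] = 0.39·53.04 + 0.61·80.75 = 69.9431.

69.9431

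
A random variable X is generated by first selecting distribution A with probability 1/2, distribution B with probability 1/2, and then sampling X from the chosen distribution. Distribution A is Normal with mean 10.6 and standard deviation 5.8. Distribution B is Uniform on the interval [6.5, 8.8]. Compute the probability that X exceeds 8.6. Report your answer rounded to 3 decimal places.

0.361

Conditional on each component, P(X > 8.6): A: 0.634888; B: 0.0869565.
By total probability, P(X > 8.6) = 0.5·0.634888 + 0.5·0.0869565 = 0.360922.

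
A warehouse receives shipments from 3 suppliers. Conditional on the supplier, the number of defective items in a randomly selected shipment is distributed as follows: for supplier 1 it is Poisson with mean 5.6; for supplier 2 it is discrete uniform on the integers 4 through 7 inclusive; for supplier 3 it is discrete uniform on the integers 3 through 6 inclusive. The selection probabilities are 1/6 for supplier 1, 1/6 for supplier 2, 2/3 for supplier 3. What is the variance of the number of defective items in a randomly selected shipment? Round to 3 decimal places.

2.221

Per component, 1: μ=5.6, E[X²]=36.96; 2: μ=5.5, E[X²]=31.5; 3: μ=4.5, E[X²]=21.5.
E[X] = 0.166667·5.6 + 0.166667·5.5 + 0.666667·4.5 = 4.85.
E[X²] = 0.166667·36.96 + 0.166667·31.5 + 0.666667·21.5 = 25.7433.
Var(X) = E[X²] − (E[X])² = 25.7433 − 23.5225 = 2.22083.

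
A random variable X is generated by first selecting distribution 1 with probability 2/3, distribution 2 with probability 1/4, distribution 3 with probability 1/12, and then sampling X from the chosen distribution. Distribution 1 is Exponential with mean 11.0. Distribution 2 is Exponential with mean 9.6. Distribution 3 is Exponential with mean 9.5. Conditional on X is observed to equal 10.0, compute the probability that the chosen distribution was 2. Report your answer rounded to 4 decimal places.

0.2506

Likelihoods f(10.0 | ·): 1: 0.0366264; 2: 0.0367569; 3: 0.0367387.
Posterior ∝ prior × likelihood. Numerator for 2: 0.25·0.0367569 = 0.00918922.
Normalizing constant: 0.666667·0.0366264 + 0.25·0.0367569 + 0.0833333·0.0367387 = 0.0366684.
P(2 | observation) = 0.00918922 / 0.0366684 = 0.250603.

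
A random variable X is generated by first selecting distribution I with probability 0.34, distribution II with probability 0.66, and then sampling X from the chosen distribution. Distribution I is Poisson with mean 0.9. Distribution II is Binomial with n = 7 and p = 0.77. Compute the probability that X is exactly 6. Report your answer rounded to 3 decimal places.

0.222

Conditional on each component, P(X = 6): I: 0.000300094; II: 0.33556.
By total probability, P(X = 6) = 0.34·0.000300094 + 0.66·0.33556 = 0.221572.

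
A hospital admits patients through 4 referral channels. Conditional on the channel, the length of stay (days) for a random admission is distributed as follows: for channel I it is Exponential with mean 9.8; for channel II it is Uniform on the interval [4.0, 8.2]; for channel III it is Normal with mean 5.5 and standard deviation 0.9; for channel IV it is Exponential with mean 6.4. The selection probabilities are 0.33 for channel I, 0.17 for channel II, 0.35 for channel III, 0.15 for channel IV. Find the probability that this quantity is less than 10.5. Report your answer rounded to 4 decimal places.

Conditional on each channel, P(X < 10.5): I: 0.657481; II: 1; III: 1; IV: 0.806141.
By total probability, P(X < 10.5) = 0.33·0.657481 + 0.17·1 + 0.35·1 + 0.15·0.806141 = 0.85789.

0.8579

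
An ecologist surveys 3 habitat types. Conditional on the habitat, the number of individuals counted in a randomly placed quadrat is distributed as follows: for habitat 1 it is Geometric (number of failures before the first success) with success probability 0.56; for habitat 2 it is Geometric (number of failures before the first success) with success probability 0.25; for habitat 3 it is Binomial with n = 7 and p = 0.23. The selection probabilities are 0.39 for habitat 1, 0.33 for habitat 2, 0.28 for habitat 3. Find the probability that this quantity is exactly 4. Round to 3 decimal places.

0.047

Conditional on each habitat, P(X = 4): 1: 0.0209893; 2: 0.0791016; 3: 0.0447148.
By total probability, P(X = 4) = 0.39·0.0209893 + 0.33·0.0791016 + 0.28·0.0447148 = 0.0468095.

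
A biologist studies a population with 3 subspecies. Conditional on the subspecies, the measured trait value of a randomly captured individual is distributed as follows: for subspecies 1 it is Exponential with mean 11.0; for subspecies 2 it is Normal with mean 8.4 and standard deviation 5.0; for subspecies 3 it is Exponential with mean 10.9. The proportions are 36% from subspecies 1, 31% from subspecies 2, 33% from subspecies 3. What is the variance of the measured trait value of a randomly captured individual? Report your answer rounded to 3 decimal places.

91.912

Per component, 1: μ=11, E[X²]=242; 2: μ=8.4, E[X²]=95.56; 3: μ=10.9, E[X²]=237.62.
E[X] = 0.36·11 + 0.31·8.4 + 0.33·10.9 = 10.161.
E[X²] = 0.36·242 + 0.31·95.56 + 0.33·237.62 = 195.158.
Var(X) = E[X²] − (E[X])² = 195.158 − 103.246 = 91.9123.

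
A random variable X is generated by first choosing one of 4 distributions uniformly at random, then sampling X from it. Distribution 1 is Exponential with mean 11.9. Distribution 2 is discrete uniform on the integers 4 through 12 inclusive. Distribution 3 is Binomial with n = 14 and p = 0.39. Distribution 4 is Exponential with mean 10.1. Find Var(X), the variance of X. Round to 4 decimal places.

69.1740

Per component, 1: μ=11.9, E[X²]=283.22; 2: μ=8, E[X²]=70.6667; 3: μ=5.46, E[X²]=33.1422; 4: μ=10.1, E[X²]=204.02.
E[X] = 0.25·11.9 + 0.25·8 + 0.25·5.46 + 0.25·10.1 = 8.865.
E[X²] = 0.25·283.22 + 0.25·70.6667 + 0.25·33.1422 + 0.25·204.02 = 147.762.
Var(X) = E[X²] − (E[X])² = 147.762 − 78.5882 = 69.174.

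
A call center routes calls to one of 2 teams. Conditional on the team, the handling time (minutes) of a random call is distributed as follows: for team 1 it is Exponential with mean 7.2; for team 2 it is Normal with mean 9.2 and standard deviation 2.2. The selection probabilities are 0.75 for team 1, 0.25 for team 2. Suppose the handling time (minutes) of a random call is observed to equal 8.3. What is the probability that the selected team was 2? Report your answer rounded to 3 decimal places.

0.559

Likelihoods f(8.3 | ·): 1: 0.0438553; 2: 0.166781.
Posterior ∝ prior × likelihood. Numerator for 2: 0.25·0.166781 = 0.0416953.
Normalizing constant: 0.75·0.0438553 + 0.25·0.166781 = 0.0745868.
P(2 | observation) = 0.0416953 / 0.0745868 = 0.559017.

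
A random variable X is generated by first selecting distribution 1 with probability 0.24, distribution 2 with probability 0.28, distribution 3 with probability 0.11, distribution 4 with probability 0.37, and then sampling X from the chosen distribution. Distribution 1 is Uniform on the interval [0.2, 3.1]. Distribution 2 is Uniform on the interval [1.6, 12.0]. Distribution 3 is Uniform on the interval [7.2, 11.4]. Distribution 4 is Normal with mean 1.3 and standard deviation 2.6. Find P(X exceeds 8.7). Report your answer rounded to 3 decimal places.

0.160

Conditional on each component, P(X > 8.7): 1: 0; 2: 0.317308; 3: 0.642857; 4: 0.00221254.
By total probability, P(X > 8.7) = 0.24·0 + 0.28·0.317308 + 0.11·0.642857 + 0.37·0.00221254 = 0.160379.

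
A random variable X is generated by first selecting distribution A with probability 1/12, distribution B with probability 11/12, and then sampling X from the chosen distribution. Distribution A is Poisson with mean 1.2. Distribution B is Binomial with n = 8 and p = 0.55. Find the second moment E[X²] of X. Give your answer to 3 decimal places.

For each component E[X²] = Var + (mean)², giving A: 2.64; B: 21.34.
Overall E[X²] = 0.0833333·2.64 + 0.916667·21.34 = 19.7817.

19.782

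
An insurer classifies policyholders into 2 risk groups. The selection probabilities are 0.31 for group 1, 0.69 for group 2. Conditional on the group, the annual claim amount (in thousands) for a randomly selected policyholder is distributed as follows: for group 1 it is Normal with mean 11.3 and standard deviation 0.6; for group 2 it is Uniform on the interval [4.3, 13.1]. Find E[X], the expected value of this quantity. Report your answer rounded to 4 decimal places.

9.5060

Component means — 1: 11.3; 2: 8.7.
E[X] = 0.31·11.3 + 0.69·8.7 = 9.506.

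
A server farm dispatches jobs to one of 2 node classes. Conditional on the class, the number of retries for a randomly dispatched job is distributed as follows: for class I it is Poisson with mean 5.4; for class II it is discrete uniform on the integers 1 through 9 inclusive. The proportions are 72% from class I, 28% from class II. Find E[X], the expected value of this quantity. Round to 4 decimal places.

5.2880

Component means — I: 5.4; II: 5.
E[X] = 0.72·5.4 + 0.28·5 = 5.288.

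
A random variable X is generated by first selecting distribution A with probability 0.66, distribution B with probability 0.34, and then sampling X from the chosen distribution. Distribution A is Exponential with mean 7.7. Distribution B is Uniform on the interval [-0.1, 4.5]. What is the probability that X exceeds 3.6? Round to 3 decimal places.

Conditional on each component, P(X > 3.6): A: 0.626546; B: 0.195652.
By total probability, P(X > 3.6) = 0.66·0.626546 + 0.34·0.195652 = 0.480042.

0.480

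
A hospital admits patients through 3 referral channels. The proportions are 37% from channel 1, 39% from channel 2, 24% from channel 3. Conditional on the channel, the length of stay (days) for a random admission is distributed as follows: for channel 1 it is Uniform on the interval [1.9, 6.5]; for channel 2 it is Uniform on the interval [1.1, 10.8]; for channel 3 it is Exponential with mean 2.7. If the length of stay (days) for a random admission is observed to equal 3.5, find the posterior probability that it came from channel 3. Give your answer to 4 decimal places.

Likelihoods f(3.5 | ·): 1: 0.217391; 2: 0.103093; 3: 0.101312.
Posterior ∝ prior × likelihood. Numerator for 3: 0.24·0.101312 = 0.0243149.
Normalizing constant: 0.37·0.217391 + 0.39·0.103093 + 0.24·0.101312 = 0.144956.
P(3 | observation) = 0.0243149 / 0.144956 = 0.16774.

0.1677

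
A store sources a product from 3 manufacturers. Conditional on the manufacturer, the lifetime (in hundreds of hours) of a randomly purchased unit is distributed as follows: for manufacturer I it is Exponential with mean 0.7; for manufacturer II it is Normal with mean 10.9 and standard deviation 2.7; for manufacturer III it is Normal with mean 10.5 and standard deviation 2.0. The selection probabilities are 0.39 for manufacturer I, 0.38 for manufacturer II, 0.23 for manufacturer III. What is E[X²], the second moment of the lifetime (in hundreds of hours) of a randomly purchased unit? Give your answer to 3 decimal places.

74.578

For each component E[X²] = Var + (mean)², giving I: 0.98; II: 126.1; III: 114.25.
Overall E[X²] = 0.39·0.98 + 0.38·126.1 + 0.23·114.25 = 74.5777.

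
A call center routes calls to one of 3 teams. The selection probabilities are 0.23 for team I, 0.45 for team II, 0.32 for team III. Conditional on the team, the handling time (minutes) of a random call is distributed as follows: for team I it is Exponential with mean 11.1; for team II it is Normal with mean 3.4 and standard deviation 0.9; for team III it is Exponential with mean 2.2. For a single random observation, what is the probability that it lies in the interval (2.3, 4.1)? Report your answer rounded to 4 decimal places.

Conditional on each team, P(2.3 < X < 4.1): I: 0.121681; II: 0.670838; III: 0.196424.
By total probability, P(2.3 < X < 4.1) = 0.23·0.121681 + 0.45·0.670838 + 0.32·0.196424 = 0.39272.

0.3927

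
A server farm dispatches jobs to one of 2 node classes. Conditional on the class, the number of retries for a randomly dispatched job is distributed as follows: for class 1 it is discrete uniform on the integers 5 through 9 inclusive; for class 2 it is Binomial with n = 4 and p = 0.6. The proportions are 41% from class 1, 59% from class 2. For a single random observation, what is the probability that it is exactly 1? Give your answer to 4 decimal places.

0.0906

Conditional on each class, P(X = 1): 1: 0; 2: 0.1536.
By total probability, P(X = 1) = 0.41·0 + 0.59·0.1536 = 0.090624.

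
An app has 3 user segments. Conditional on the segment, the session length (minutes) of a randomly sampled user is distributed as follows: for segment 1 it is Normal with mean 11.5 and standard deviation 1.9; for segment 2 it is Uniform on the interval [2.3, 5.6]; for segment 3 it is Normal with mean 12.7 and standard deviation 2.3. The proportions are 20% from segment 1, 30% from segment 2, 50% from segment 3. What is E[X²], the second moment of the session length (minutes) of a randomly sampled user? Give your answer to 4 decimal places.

For each component E[X²] = Var + (mean)², giving 1: 135.86; 2: 16.51; 3: 166.58.
Overall E[X²] = 0.2·135.86 + 0.3·16.51 + 0.5·166.58 = 115.415.

115.4150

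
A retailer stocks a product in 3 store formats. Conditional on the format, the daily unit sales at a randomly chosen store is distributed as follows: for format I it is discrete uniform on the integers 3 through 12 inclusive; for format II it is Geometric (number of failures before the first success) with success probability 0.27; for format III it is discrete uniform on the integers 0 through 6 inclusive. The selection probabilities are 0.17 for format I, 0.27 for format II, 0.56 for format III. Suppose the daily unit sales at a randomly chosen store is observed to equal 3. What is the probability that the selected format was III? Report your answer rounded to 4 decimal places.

Likelihoods P(X=3 | ·): I: 0.1; II: 0.105035; III: 0.142857.
Posterior ∝ prior × likelihood. Numerator for III: 0.56·0.142857 = 0.08.
Normalizing constant: 0.17·0.1 + 0.27·0.105035 + 0.56·0.142857 = 0.125359.
P(III | observation) = 0.08 / 0.125359 = 0.638165.

0.6382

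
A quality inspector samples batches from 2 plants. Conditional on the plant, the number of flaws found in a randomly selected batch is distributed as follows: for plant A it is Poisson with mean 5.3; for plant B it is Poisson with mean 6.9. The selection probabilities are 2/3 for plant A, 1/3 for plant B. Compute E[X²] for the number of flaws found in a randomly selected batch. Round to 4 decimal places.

For each component E[X²] = Var + (mean)², giving A: 33.39; B: 54.51.
Overall E[X²] = 0.666667·33.39 + 0.333333·54.51 = 40.43.

40.4300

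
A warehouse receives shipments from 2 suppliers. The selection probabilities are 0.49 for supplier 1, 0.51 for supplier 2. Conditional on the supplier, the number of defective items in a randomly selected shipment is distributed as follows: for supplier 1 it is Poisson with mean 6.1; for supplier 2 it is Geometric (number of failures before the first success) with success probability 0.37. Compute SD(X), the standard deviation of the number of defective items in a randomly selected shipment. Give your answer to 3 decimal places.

Per component, 1: μ=6.1, E[X²]=43.31; 2: μ=1.7027, E[X²]=7.5011.
E[X] = 0.49·6.1 + 0.51·1.7027 = 3.85738.
E[X²] = 0.49·43.31 + 0.51·7.5011 = 25.0475.
Var(X) = E[X²] − (E[X])² = 25.0475 − 14.8794 = 10.1681.
SD(X) = √10.1681 = 3.18874.

3.189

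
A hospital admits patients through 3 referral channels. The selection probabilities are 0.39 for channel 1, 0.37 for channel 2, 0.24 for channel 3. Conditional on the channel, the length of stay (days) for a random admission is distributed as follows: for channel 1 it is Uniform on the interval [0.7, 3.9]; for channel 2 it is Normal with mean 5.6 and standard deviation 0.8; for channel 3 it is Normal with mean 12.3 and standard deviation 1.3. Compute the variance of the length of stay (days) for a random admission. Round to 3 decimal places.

15.893

Per component, 1: μ=2.3, E[X²]=6.14333; 2: μ=5.6, E[X²]=32; 3: μ=12.3, E[X²]=152.98.
E[X] = 0.39·2.3 + 0.37·5.6 + 0.24·12.3 = 5.921.
E[X²] = 0.39·6.14333 + 0.37·32 + 0.24·152.98 = 50.9511.
Var(X) = E[X²] − (E[X])² = 50.9511 − 35.0582 = 15.8929.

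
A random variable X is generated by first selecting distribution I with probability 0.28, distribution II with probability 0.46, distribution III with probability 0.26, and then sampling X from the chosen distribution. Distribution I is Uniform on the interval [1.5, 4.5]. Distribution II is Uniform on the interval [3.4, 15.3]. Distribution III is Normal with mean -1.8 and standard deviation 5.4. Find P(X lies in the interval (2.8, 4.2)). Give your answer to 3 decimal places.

Conditional on each component, P(2.8 < X < 4.2): I: 0.466667; II: 0.0672269; III: 0.0638879.
By total probability, P(2.8 < X < 4.2) = 0.28·0.466667 + 0.46·0.0672269 + 0.26·0.0638879 = 0.178202.

0.178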